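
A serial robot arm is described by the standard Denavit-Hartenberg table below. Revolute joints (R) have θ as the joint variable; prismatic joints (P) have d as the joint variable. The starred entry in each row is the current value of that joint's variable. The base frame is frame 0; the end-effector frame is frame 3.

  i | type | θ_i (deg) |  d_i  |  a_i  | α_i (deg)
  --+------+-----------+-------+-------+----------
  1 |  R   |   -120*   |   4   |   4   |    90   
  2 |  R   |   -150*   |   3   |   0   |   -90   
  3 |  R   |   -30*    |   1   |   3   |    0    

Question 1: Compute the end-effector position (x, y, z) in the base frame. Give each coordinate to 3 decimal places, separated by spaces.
after link 1: o_1 = (-2.0000, -3.4641, 4.0000)
after link 2: o_2 = (-4.5981, -1.9641, 4.0000)
after link 3: o_3 = (-5.0221, 0.3014, 1.8349)

-5.022 0.301 1.835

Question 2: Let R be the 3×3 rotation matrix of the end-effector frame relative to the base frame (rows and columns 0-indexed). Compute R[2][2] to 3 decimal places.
End-effector z-axis (col 2 of R) = (-0.2500,-0.4330,-0.8660)
R[2][2] = -0.8660

-0.866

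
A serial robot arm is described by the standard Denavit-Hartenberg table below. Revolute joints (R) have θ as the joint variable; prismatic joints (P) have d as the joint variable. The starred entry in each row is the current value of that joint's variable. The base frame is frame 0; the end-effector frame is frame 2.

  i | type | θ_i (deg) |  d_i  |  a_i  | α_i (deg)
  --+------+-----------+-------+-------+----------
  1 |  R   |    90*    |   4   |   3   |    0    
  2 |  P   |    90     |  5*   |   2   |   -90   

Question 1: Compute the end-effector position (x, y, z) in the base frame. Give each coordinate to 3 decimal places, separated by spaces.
-2.000 3.000 9.000

after link 1: o_1 = (0.0000, 3.0000, 4.0000)
after link 2: o_2 = (-2.0000, 3.0000, 9.0000)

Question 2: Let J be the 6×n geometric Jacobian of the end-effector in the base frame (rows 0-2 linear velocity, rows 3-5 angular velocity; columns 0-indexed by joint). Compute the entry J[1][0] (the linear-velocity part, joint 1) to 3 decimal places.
axis z_0 = ẑ; lever o_n−o_0 = (-2.0000,3.0000,9.0000)
cross product → J_v[:, 0] = (-3.0000,-2.0000,0.0000)
J_ω[:, 0] = z_0
entry J[1][0] = -2.0000

-2.000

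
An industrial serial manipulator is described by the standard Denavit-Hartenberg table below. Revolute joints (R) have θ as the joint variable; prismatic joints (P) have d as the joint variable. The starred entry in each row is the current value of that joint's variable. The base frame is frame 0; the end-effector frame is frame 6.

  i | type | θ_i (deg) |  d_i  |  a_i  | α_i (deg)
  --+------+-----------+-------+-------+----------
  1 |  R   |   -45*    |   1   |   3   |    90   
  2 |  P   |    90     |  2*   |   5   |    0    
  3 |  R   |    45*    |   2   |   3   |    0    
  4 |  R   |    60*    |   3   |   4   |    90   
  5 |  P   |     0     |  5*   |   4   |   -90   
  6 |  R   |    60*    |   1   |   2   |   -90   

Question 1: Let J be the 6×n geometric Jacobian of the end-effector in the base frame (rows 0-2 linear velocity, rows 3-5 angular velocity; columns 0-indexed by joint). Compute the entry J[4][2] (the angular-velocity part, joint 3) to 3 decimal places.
axis z_2 = (-0.7071,-0.7071,0.0000); lever o_n−o_2 = (-12.4878,4.0025,2.9485)
cross product → J_v[:, 2] = (-2.0849,2.0849,-11.6605)
J_ω[:, 2] = z_2
entry J[4][2] = -0.7071

-0.707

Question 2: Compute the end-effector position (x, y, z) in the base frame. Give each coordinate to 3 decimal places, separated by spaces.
-11.781 0.467 8.949

after link 1: o_1 = (2.1213, -2.1213, 1.0000)
after link 2: o_2 = (0.7071, -3.5355, 6.0000)
after link 3: o_3 = (-2.2071, -3.4497, 8.1213)
after link 4: o_4 = (-7.0605, -2.8390, 7.0860)
after link 5: o_5 = (-10.7076, 0.8081, 10.8804)
after link 6: o_6 = (-11.7807, 0.4670, 8.9485)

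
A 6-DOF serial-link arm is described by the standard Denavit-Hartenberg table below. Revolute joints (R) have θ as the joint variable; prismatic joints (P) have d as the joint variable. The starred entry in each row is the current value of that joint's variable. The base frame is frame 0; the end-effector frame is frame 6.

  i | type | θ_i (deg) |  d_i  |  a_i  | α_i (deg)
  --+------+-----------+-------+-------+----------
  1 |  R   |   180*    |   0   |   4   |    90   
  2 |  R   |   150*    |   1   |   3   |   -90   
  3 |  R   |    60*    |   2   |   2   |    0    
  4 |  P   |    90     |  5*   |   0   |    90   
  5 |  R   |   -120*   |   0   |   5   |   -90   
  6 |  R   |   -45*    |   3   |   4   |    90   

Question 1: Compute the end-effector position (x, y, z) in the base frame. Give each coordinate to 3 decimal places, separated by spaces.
1.036 -2.523 4.385

after link 1: o_1 = (-4.0000, 0.0000, 0.0000)
after link 2: o_2 = (-1.4019, 1.0000, 1.5000)
after link 3: o_3 = (0.4641, -0.7321, 0.2679)
after link 4: o_4 = (2.9641, -0.7321, -4.0622)
after link 5: o_5 = (2.6740, 0.5179, 0.7704)
after link 6: o_6 = (1.0361, -2.5235, 4.3852)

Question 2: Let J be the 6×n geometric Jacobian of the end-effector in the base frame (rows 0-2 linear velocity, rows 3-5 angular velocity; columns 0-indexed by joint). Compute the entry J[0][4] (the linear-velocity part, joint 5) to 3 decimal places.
-6.868

axis z_4 = (0.4330,-0.8660,0.2500); lever o_n−o_4 = (-1.9280,-1.7914,8.4474)
cross product → J_v[:, 4] = (-6.8678,-4.1398,-2.4454)
J_ω[:, 4] = z_4
entry J[0][4] = -6.8678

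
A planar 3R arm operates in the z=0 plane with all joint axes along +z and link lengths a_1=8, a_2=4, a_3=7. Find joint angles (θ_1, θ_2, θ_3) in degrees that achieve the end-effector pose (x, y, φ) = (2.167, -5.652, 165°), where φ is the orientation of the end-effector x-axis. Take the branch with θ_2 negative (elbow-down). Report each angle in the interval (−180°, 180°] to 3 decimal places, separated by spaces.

-29.997 -30.001 -135.002

wrist centre = target − a_3·(cos φ, sin φ) = (8.9285, -7.4637)
cos θ_2 = (135.4251−8²−4²)/(2·8·4) = 0.8660; θ_2 = -30.0010° (elbow-down)
β = atan2(-7.4637,8.9285) = -39.8938°; ψ = atan2(-2.0001,11.4641) = -9.8964°
θ_1 = β − ψ = -29.9974°
θ_3 = φ − θ_1 − θ_2 = -135.0016° (wrapped to (-180°,180°])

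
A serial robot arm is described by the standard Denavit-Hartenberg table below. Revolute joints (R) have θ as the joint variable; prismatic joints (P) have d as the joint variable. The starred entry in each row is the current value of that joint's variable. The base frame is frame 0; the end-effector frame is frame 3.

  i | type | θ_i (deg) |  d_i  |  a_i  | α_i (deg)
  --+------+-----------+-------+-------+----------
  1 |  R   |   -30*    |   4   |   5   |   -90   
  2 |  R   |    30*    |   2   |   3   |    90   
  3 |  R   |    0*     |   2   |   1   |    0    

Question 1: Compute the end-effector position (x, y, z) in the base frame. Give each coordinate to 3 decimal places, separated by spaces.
after link 1: o_1 = (4.3301, -2.5000, 4.0000)
after link 2: o_2 = (7.5801, -2.0670, 2.5000)
after link 3: o_3 = (9.1962, -3.0000, 3.7321)

9.196 -3.000 3.732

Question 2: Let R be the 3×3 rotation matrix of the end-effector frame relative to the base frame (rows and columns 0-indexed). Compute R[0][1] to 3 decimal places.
End-effector y-axis (col 1 of R) = (0.5000,0.8660,0.0000)
R[0][1] = 0.5000

0.500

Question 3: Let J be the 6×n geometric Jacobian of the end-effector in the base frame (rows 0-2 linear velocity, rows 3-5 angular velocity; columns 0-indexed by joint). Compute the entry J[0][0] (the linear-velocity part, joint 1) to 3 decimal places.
axis z_0 = ẑ; lever o_n−o_0 = (9.1962,-3.0000,3.7321)
cross product → J_v[:, 0] = (3.0000,9.1962,-0.0000)
J_ω[:, 0] = z_0
entry J[0][0] = 3.0000

3.000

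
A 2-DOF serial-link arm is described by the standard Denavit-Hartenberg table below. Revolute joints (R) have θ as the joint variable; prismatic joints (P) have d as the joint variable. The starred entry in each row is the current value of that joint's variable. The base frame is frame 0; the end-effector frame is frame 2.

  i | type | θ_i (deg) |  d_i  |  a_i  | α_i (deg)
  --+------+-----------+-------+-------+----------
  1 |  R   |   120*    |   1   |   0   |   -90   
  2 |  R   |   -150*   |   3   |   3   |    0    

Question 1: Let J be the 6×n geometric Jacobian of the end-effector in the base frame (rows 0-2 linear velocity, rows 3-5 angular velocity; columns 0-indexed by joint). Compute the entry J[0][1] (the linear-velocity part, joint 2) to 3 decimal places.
axis z_1 = (-0.8660,-0.5000,0.0000); lever o_n−o_1 = (-1.2990,-3.7500,1.5000)
cross product → J_v[:, 1] = (-0.7500,1.2990,2.5981)
J_ω[:, 1] = z_1
entry J[0][1] = -0.7500

-0.750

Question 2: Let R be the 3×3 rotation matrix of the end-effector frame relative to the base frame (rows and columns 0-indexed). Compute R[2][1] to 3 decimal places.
End-effector y-axis (col 1 of R) = (-0.2500,0.4330,0.8660)
R[2][1] = 0.8660

0.866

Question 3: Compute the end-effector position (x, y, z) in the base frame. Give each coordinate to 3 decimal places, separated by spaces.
after link 1: o_1 = (0.0000, 0.0000, 1.0000)
after link 2: o_2 = (-1.2990, -3.7500, 2.5000)

-1.299 -3.750 2.500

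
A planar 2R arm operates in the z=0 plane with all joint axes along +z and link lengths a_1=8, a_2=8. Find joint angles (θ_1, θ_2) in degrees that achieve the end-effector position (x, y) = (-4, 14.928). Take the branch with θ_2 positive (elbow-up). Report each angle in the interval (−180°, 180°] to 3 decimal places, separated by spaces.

89.997 30.005

cos θ_2 = (238.8452−8²−8²)/(2·8·8) = 0.8660; θ_2 = 30.0054° (elbow-up)
β = atan2(14.9280,-4.0000) = 105.0002°; ψ = atan2(4.0007,14.9278) = 15.0027°
θ_1 = β − ψ = 89.9975°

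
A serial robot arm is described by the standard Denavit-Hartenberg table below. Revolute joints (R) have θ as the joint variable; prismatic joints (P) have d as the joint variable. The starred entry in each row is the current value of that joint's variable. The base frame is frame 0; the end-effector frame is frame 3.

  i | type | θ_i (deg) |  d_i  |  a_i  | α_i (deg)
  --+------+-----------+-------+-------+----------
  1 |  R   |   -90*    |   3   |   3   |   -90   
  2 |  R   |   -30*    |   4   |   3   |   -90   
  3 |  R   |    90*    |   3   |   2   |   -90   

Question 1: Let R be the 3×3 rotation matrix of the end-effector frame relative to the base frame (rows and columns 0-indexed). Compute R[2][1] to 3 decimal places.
End-effector y-axis (col 1 of R) = (-0.0000,0.5000,0.8660)
R[2][1] = 0.8660

0.866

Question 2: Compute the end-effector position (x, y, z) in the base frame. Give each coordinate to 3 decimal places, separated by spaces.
after link 1: o_1 = (0.0000, -3.0000, 3.0000)
after link 2: o_2 = (4.0000, -5.5981, 4.5000)
after link 3: o_3 = (2.0000, -7.0981, 1.9019)

2.000 -7.098 1.902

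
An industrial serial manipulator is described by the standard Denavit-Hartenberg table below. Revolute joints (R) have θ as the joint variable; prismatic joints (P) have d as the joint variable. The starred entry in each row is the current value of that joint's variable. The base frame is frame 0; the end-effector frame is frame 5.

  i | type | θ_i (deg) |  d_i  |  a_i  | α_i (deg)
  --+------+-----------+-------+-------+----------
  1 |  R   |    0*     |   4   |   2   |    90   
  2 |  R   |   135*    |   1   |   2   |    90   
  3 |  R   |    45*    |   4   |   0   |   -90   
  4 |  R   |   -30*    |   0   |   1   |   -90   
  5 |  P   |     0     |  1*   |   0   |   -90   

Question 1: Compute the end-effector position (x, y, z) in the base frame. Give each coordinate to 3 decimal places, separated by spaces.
2.472 -1.966 8.667

after link 1: o_1 = (2.0000, 0.0000, 4.0000)
after link 2: o_2 = (0.5858, -1.0000, 5.4142)
after link 3: o_3 = (3.4142, -1.0000, 8.2426)
after link 4: o_4 = (3.3348, -1.6124, 9.0292)
after link 5: o_5 = (2.4724, -1.9659, 8.6668)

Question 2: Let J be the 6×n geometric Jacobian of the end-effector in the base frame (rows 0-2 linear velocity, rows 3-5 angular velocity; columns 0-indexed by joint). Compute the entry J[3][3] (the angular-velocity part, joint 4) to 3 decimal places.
0.500

axis z_3 = (0.5000,-0.7071,-0.5000); lever o_n−o_3 = (-0.9418,-0.9659,0.4242)
cross product → J_v[:, 3] = (-0.7829,0.2588,-1.1489)
J_ω[:, 3] = z_3
entry J[3][3] = 0.5000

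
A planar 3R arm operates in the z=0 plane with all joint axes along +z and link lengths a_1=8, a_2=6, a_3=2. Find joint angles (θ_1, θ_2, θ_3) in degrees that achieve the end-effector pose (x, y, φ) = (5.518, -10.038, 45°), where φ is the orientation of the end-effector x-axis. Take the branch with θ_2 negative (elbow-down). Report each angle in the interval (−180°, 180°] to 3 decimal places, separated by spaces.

wrist centre = target − a_3·(cos φ, sin φ) = (4.1038, -11.4522)
cos θ_2 = (147.9943−8²−6²)/(2·8·6) = 0.4999; θ_2 = -60.0040° (elbow-down)
β = atan2(-11.4522,4.1038) = -70.2854°; ψ = atan2(-5.1964,10.9996) = -25.2866°
θ_1 = β − ψ = -44.9988°
θ_3 = φ − θ_1 − θ_2 = 150.0027° (wrapped to (-180°,180°])

-44.999 -60.004 150.003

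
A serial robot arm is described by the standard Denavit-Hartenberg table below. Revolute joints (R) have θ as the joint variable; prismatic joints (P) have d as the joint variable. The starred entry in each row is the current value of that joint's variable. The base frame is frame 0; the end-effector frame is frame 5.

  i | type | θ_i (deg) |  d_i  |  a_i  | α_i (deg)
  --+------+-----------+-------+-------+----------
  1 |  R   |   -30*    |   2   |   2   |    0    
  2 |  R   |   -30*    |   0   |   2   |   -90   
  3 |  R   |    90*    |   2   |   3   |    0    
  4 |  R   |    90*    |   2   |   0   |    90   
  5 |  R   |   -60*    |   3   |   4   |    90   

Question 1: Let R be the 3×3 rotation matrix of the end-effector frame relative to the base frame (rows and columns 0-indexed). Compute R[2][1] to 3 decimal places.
-1.000

End-effector y-axis (col 1 of R) = (0.0000,0.0000,-1.0000)
R[2][1] = -1.0000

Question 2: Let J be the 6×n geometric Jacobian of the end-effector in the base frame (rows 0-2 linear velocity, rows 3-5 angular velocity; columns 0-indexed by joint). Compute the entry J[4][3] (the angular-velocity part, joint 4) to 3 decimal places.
0.500

axis z_3 = (0.8660,0.5000,0.0000); lever o_n−o_3 = (-2.2679,1.0000,-3.0000)
cross product → J_v[:, 3] = (-1.5000,2.5981,2.0000)
J_ω[:, 3] = z_3
entry J[4][3] = 0.5000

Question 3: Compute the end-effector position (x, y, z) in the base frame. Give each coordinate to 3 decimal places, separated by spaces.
2.196 -0.732 -4.000

after link 1: o_1 = (1.7321, -1.0000, 2.0000)
after link 2: o_2 = (2.7321, -2.7321, 2.0000)
after link 3: o_3 = (4.4641, -1.7321, -1.0000)
after link 4: o_4 = (6.1962, -0.7321, -1.0000)
after link 5: o_5 = (2.1962, -0.7321, -4.0000)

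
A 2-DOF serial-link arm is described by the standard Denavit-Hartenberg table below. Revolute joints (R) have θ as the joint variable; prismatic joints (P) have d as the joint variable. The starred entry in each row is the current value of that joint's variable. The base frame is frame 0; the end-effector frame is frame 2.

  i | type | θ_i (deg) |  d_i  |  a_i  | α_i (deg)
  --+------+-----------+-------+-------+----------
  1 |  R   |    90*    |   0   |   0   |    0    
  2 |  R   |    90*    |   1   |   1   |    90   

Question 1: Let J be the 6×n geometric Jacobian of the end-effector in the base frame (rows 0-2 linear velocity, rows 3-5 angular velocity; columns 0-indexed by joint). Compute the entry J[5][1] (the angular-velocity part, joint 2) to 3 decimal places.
1.000

axis z_1 = (0.0000,0.0000,1.0000); lever o_n−o_1 = (-1.0000,0.0000,1.0000)
cross product → J_v[:, 1] = (-0.0000,-1.0000,0.0000)
J_ω[:, 1] = z_1
entry J[5][1] = 1.0000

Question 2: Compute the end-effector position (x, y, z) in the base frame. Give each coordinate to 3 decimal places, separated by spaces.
after link 1: o_1 = (0.0000, 0.0000, 0.0000)
after link 2: o_2 = (-1.0000, 0.0000, 1.0000)

-1.000 0.000 1.000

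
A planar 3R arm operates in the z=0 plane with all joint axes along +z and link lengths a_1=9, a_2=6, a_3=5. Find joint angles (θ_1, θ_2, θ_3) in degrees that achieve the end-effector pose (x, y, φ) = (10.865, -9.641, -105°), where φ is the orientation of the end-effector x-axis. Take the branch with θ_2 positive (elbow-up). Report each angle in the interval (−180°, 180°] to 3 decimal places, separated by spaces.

-45.004 60.004 -120.001

wrist centre = target − a_3·(cos φ, sin φ) = (12.1591, -4.8114)
cos θ_2 = (170.9929−9²−6²)/(2·9·6) = 0.4999; θ_2 = 60.0044° (elbow-up)
β = atan2(-4.8114,12.1591) = -21.5888°; ψ = atan2(5.1964,11.9996) = 23.4148°
θ_1 = β − ψ = -45.0036°
θ_3 = φ − θ_1 − θ_2 = -120.0008° (wrapped to (-180°,180°])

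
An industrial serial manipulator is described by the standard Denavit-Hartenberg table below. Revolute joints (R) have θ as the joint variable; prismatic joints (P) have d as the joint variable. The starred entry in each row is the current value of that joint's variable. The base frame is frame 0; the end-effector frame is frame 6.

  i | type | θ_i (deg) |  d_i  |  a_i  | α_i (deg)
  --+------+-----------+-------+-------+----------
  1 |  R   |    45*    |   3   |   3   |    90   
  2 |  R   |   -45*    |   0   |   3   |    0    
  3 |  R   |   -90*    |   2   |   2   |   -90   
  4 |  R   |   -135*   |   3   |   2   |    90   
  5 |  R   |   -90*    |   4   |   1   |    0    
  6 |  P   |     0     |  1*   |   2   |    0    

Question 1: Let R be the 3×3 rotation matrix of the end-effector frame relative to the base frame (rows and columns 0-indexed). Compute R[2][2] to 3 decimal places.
End-effector z-axis (col 2 of R) = (-0.1464,0.8536,0.5000)
R[2][2] = 0.5000

0.500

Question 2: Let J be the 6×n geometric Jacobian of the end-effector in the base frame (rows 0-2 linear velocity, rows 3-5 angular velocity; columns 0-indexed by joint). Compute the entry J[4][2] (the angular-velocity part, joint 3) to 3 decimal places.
axis z_2 = (0.7071,-0.7071,0.0000); lever o_n−o_2 = (1.3891,1.5607,2.0858)
cross product → J_v[:, 2] = (-1.4749,-1.4749,2.0858)
J_ω[:, 2] = z_2
entry J[4][2] = -0.7071

-0.707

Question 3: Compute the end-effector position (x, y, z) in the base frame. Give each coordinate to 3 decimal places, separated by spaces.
after link 1: o_1 = (2.1213, 2.1213, 3.0000)
after link 2: o_2 = (3.6213, 3.6213, 0.8787)
after link 3: o_3 = (4.0355, 1.2071, -0.5355)
after link 4: o_4 = (7.2426, 2.4142, -1.6569)
after link 5: o_5 = (6.1569, 5.3284, 1.0503)
after link 6: o_6 = (5.0104, 5.1820, 2.9645)

5.010 5.182 2.964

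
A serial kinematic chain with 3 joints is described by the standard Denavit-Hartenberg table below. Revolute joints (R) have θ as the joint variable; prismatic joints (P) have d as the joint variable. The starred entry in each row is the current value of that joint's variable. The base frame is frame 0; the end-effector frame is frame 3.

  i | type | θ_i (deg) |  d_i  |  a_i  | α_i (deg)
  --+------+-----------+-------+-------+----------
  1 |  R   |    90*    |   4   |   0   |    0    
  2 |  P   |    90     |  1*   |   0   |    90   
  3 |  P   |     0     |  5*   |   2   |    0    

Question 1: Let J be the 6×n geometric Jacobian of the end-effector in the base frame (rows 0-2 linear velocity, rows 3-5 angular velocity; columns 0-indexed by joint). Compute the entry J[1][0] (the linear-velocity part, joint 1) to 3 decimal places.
-2.000

axis z_0 = ẑ; lever o_n−o_0 = (-2.0000,5.0000,5.0000)
cross product → J_v[:, 0] = (-5.0000,-2.0000,0.0000)
J_ω[:, 0] = z_0
entry J[1][0] = -2.0000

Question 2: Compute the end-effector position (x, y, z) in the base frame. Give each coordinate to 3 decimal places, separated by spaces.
-2.000 5.000 5.000

after link 1: o_1 = (0.0000, 0.0000, 4.0000)
after link 2: o_2 = (0.0000, 0.0000, 5.0000)
after link 3: o_3 = (-2.0000, 5.0000, 5.0000)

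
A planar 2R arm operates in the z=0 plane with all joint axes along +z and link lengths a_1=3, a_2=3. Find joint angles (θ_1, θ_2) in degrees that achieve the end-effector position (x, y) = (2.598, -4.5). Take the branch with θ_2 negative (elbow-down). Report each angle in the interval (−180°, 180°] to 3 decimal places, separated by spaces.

cos θ_2 = (26.9996−3²−3²)/(2·3·3) = 0.5000; θ_2 = -60.0015° (elbow-down)
β = atan2(-4.5000,2.5980) = -60.0007°; ψ = atan2(-2.5981,4.4999) = -30.0007°
θ_1 = β − ψ = -30.0000°

-30.000 -60.001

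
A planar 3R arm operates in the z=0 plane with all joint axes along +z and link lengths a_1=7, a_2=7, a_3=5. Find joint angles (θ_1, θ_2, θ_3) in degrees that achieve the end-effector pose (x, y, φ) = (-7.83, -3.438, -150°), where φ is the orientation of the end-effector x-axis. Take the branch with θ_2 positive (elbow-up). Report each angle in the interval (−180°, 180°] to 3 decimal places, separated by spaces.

120.003 150.001 -60.004

wrist centre = target − a_3·(cos φ, sin φ) = (-3.4999, -0.9380)
cos θ_2 = (13.1290−7²−7²)/(2·7·7) = -0.8660; θ_2 = 150.0006° (elbow-up)
β = atan2(-0.9380,-3.4999) = -164.9968°; ψ = atan2(3.4999,0.9378) = 75.0003°
θ_1 = β − ψ = -239.9971°
θ_3 = φ − θ_1 − θ_2 = -60.0036° (wrapped to (-180°,180°])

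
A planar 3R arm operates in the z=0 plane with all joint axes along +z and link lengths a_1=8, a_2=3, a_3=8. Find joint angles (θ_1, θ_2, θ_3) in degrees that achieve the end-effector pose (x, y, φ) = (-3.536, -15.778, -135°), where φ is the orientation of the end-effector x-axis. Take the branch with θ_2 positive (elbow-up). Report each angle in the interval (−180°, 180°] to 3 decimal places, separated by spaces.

wrist centre = target − a_3·(cos φ, sin φ) = (2.1209, -10.1211)
cos θ_2 = (106.9356−8²−3²)/(2·8·3) = 0.7070; θ_2 = 45.0093° (elbow-up)
β = atan2(-10.1211,2.1209) = -78.1651°; ψ = atan2(2.1217,10.1210) = 11.8395°
θ_1 = β − ψ = -90.0046°
θ_3 = φ − θ_1 − θ_2 = -90.0047° (wrapped to (-180°,180°])

-90.005 45.009 -90.005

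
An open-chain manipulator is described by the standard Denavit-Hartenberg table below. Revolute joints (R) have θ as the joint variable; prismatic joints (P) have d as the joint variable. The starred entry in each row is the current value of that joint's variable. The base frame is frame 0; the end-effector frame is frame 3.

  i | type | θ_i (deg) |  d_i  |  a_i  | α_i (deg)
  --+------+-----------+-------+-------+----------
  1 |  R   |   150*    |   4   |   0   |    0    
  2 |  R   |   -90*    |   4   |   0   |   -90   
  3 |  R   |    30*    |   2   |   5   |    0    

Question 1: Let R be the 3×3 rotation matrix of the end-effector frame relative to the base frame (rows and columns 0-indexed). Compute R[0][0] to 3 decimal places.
End-effector x-axis (col 0 of R) = (0.4330,0.7500,-0.5000)
R[0][0] = 0.4330

0.433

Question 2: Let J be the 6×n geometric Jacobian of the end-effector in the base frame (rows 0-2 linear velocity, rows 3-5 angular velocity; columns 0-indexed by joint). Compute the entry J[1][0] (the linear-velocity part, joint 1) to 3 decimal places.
axis z_0 = ẑ; lever o_n−o_0 = (0.4330,4.7500,5.5000)
cross product → J_v[:, 0] = (-4.7500,0.4330,0.0000)
J_ω[:, 0] = z_0
entry J[1][0] = 0.4330

0.433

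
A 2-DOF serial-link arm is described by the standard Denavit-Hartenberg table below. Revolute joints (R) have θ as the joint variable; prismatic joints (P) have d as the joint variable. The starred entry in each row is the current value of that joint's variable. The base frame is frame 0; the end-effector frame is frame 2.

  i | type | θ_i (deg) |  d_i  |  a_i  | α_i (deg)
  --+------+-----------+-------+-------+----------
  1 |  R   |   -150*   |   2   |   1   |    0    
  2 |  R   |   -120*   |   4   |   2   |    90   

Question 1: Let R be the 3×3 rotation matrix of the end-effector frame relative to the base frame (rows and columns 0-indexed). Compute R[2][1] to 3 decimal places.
End-effector y-axis (col 1 of R) = (-0.0000,-0.0000,1.0000)
R[2][1] = 1.0000

1.000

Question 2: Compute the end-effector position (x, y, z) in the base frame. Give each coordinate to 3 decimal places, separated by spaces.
after link 1: o_1 = (-0.8660, -0.5000, 2.0000)
after link 2: o_2 = (-0.8660, 1.5000, 6.0000)

-0.866 1.500 6.000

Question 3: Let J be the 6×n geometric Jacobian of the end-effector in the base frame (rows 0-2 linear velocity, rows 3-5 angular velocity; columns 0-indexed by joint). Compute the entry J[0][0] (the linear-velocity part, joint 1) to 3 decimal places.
axis z_0 = ẑ; lever o_n−o_0 = (-0.8660,1.5000,6.0000)
cross product → J_v[:, 0] = (-1.5000,-0.8660,0.0000)
J_ω[:, 0] = z_0
entry J[0][0] = -1.5000

-1.500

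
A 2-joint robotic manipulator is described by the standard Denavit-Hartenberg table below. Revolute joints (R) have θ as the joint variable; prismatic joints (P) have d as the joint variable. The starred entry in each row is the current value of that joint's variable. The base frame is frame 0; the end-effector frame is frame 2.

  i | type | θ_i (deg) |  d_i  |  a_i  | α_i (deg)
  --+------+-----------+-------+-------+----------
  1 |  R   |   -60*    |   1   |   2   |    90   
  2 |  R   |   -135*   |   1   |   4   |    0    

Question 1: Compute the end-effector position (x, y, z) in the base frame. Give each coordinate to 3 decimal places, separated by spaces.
after link 1: o_1 = (1.0000, -1.7321, 1.0000)
after link 2: o_2 = (-1.2802, 0.2174, -1.8284)

-1.280 0.217 -1.828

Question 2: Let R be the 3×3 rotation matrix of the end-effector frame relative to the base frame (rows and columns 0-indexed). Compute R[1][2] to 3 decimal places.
-0.500

End-effector z-axis (col 2 of R) = (-0.8660,-0.5000,0.0000)
R[1][2] = -0.5000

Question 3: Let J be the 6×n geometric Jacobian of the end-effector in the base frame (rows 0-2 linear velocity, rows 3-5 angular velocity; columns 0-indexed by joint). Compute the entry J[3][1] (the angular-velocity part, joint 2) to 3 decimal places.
axis z_1 = (-0.8660,-0.5000,0.0000); lever o_n−o_1 = (-2.2802,1.9495,-2.8284)
cross product → J_v[:, 1] = (1.4142,-2.4495,-2.8284)
J_ω[:, 1] = z_1
entry J[3][1] = -0.8660

-0.866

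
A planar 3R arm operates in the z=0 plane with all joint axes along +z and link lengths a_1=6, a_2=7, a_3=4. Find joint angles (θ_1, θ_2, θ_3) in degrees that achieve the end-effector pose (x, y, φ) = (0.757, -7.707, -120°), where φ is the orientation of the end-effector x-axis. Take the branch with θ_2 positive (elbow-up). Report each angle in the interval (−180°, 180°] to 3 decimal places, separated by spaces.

wrist centre = target − a_3·(cos φ, sin φ) = (2.7570, -4.2429)
cos θ_2 = (25.6032−6²−7²)/(2·6·7) = -0.7071; θ_2 = 134.9998° (elbow-up)
β = atan2(-4.2429,2.7570) = -56.9845°; ψ = atan2(4.9498,1.0503) = 78.0203°
θ_1 = β − ψ = -135.0049°
θ_3 = φ − θ_1 − θ_2 = -119.9949° (wrapped to (-180°,180°])

-135.005 135.000 -119.995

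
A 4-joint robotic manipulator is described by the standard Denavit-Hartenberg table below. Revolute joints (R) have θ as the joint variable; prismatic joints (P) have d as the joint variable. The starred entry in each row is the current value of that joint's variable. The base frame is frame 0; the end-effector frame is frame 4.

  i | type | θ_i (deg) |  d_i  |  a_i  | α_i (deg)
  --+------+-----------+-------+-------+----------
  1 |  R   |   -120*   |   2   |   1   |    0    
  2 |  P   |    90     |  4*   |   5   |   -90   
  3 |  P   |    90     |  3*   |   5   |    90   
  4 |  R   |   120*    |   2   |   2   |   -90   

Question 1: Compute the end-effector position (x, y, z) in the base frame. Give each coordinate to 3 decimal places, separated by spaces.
after link 1: o_1 = (-0.5000, -0.8660, 2.0000)
after link 2: o_2 = (3.8301, -3.3660, 6.0000)
after link 3: o_3 = (5.3301, -0.7679, 1.0000)
after link 4: o_4 = (7.9282, -0.2679, 2.0000)

7.928 -0.268 2.000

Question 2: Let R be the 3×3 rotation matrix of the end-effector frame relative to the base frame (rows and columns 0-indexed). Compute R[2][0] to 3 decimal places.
0.500

End-effector x-axis (col 0 of R) = (0.4330,0.7500,0.5000)
R[2][0] = 0.5000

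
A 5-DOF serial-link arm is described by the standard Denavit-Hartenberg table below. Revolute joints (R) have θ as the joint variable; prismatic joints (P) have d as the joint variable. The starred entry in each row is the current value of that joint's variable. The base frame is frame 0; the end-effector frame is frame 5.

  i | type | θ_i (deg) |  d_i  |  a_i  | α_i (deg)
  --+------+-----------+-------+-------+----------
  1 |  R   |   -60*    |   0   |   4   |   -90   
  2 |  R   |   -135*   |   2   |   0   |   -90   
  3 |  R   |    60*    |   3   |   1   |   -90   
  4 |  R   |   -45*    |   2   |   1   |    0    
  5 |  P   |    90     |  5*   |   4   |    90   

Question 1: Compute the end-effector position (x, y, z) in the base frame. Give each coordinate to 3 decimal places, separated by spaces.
after link 1: o_1 = (2.0000, -3.4641, 0.0000)
after link 2: o_2 = (3.7321, -2.4641, 0.0000)
after link 3: o_3 = (3.8659, -4.4280, 2.4749)
after link 4: o_4 = (3.2070, -6.5114, 2.0001)
after link 5: o_5 = (-1.0485, -9.0397, -2.0617)

-1.049 -9.040 -2.062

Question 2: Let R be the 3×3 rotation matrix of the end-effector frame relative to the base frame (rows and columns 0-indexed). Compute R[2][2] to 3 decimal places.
0.750

End-effector z-axis (col 2 of R) = (-0.4053,-0.5227,0.7500)
R[2][2] = 0.7500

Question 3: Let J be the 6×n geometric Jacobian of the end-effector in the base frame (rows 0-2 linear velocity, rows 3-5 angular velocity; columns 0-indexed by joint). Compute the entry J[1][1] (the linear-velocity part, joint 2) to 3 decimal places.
1.786

axis z_1 = (0.8660,0.5000,0.0000); lever o_n−o_1 = (-3.0485,-5.5756,-2.0617)
cross product → J_v[:, 1] = (-1.0309,1.7855,-3.3044)
J_ω[:, 1] = z_1
entry J[1][1] = 1.7855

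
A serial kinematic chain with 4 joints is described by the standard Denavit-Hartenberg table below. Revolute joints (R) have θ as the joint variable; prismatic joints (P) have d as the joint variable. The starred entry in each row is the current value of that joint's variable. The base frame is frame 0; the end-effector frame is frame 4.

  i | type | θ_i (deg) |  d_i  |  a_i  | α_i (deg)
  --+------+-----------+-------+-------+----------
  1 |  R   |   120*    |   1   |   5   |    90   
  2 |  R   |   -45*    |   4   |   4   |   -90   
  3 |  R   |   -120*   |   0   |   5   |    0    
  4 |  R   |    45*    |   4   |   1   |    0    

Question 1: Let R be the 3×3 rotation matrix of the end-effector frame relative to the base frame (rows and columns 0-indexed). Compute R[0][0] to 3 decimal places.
0.745

End-effector x-axis (col 0 of R) = (0.7450,0.6415,-0.1830)
R[0][0] = 0.7450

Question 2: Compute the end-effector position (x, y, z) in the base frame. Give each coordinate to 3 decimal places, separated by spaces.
after link 1: o_1 = (-2.5000, 4.3301, 1.0000)
after link 2: o_2 = (-0.4501, 8.7796, -1.8284)
after link 3: o_3 = (4.1838, 9.4137, -0.0607)
after link 4: o_4 = (3.5146, 12.5047, 2.5848)

3.515 12.505 2.585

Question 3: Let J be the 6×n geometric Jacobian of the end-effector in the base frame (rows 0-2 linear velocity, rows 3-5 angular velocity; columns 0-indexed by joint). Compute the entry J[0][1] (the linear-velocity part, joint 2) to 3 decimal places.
axis z_1 = (0.8660,0.5000,0.0000); lever o_n−o_1 = (6.0146,8.1746,1.5848)
cross product → J_v[:, 1] = (0.7924,-1.3724,4.0721)
J_ω[:, 1] = z_1
entry J[0][1] = 0.7924

0.792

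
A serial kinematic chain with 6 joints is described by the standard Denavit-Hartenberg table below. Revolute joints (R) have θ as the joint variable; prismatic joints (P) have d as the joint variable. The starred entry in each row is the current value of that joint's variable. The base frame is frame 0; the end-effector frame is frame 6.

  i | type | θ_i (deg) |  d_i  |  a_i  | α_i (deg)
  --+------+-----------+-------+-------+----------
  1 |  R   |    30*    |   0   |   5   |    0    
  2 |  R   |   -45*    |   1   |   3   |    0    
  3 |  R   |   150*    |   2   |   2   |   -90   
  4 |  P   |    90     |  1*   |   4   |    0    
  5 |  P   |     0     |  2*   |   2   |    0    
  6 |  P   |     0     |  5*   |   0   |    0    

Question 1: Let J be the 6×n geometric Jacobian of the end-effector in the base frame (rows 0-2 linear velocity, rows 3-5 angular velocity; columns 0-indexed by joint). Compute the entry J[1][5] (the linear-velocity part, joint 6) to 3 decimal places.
prismatic axis z_5 = (-0.7071,-0.7071,0.0000)
J_v[:, 5] = z_5; J_ω[:, 5] = (0,0,0)
entry J[1][5] = -0.7071

-0.707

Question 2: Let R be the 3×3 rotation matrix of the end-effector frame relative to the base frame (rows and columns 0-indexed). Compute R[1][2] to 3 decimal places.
-0.707

End-effector z-axis (col 2 of R) = (-0.7071,-0.7071,0.0000)
R[1][2] = -0.7071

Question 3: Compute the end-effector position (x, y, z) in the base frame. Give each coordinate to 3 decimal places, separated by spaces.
after link 1: o_1 = (4.3301, 2.5000, 0.0000)
after link 2: o_2 = (7.2279, 1.7235, 1.0000)
after link 3: o_3 = (5.8137, 3.1378, 3.0000)
after link 4: o_4 = (5.1066, 2.4306, -1.0000)
after link 5: o_5 = (3.6924, 1.0164, -3.0000)
after link 6: o_6 = (0.1568, -2.5191, -3.0000)

0.157 -2.519 -3.000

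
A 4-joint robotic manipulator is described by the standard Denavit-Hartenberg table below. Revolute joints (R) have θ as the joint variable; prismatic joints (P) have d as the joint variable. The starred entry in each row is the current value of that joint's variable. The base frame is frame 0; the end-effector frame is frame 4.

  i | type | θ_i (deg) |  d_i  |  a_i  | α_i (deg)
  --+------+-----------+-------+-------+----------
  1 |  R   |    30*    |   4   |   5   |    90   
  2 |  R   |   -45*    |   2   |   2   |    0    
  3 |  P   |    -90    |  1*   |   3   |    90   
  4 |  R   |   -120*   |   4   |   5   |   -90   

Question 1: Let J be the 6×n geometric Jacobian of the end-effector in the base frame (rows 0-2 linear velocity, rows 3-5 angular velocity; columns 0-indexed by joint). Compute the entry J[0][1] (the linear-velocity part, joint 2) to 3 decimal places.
axis z_1 = (0.5000,-0.8660,0.0000); lever o_n−o_1 = (-2.1960,0.2680,1.0607)
cross product → J_v[:, 1] = (-0.9186,-0.5303,-1.7678)
J_ω[:, 1] = z_1
entry J[0][1] = -0.9186

-0.919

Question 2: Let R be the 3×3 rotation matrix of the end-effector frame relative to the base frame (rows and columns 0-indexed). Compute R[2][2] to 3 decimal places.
-0.612

End-effector z-axis (col 2 of R) = (-0.7803,0.1268,-0.6124)
R[2][2] = -0.6124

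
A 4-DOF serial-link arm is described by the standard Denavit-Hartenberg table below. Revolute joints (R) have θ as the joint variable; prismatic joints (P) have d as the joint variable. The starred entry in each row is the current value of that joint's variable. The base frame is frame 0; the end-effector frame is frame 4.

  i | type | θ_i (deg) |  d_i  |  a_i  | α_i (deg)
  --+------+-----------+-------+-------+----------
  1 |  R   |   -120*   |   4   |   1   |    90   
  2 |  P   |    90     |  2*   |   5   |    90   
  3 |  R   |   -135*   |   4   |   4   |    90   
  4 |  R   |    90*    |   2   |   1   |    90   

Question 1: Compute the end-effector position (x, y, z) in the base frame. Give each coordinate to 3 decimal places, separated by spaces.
after link 1: o_1 = (-0.5000, -0.8660, 4.0000)
after link 2: o_2 = (-2.2321, 0.1340, 9.0000)
after link 3: o_3 = (-1.7826, -4.7443, 6.1716)
after link 4: o_4 = (-3.5073, -4.9033, 4.7574)

-3.507 -4.903 4.757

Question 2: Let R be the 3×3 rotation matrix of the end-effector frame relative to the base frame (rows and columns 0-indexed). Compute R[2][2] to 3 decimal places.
End-effector z-axis (col 2 of R) = (0.6124,-0.3536,-0.7071)
R[2][2] = -0.7071

-0.707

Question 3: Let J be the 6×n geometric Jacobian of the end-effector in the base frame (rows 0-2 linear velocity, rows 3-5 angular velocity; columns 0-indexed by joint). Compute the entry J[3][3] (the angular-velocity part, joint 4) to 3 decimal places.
axis z_3 = (-0.6124,0.3536,-0.7071); lever o_n−o_3 = (-1.7247,-0.1589,-1.4142)
cross product → J_v[:, 3] = (-0.6124,0.3536,0.7071)
J_ω[:, 3] = z_3
entry J[3][3] = -0.6124

-0.612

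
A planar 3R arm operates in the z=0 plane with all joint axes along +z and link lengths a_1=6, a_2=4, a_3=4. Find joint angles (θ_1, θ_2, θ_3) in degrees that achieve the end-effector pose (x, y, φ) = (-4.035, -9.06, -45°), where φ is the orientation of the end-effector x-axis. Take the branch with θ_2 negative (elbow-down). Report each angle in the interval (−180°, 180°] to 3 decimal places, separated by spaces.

-119.997 -45.003 120.000

wrist centre = target − a_3·(cos φ, sin φ) = (-6.8634, -6.2316)
cos θ_2 = (85.9391−6²−4²)/(2·6·4) = 0.7071; θ_2 = -45.0034° (elbow-down)
β = atan2(-6.2316,-6.8634) = -137.7625°; ψ = atan2(-2.8286,8.8283) = -17.7656°
θ_1 = β − ψ = -119.9969°
θ_3 = φ − θ_1 − θ_2 = 120.0003° (wrapped to (-180°,180°])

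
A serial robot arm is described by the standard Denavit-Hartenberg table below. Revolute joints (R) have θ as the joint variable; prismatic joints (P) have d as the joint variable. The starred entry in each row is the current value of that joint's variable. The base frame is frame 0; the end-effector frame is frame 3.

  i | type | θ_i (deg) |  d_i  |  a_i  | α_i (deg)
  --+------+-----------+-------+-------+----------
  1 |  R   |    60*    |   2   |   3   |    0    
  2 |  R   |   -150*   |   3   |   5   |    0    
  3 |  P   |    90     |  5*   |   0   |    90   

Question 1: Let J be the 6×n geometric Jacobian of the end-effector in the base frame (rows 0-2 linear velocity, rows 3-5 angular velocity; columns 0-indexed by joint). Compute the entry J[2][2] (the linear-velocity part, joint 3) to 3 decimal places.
prismatic axis z_2 = (0.0000,0.0000,1.0000)
J_v[:, 2] = z_2; J_ω[:, 2] = (0,0,0)
entry J[2][2] = 1.0000

1.000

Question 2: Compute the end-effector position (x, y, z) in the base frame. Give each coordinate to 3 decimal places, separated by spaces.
after link 1: o_1 = (1.5000, 2.5981, 2.0000)
after link 2: o_2 = (1.5000, -2.4019, 5.0000)
after link 3: o_3 = (1.5000, -2.4019, 10.0000)

1.500 -2.402 10.000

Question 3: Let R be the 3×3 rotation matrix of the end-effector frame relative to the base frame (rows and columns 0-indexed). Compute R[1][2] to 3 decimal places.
-1.000

End-effector z-axis (col 2 of R) = (-0.0000,-1.0000,0.0000)
R[1][2] = -1.0000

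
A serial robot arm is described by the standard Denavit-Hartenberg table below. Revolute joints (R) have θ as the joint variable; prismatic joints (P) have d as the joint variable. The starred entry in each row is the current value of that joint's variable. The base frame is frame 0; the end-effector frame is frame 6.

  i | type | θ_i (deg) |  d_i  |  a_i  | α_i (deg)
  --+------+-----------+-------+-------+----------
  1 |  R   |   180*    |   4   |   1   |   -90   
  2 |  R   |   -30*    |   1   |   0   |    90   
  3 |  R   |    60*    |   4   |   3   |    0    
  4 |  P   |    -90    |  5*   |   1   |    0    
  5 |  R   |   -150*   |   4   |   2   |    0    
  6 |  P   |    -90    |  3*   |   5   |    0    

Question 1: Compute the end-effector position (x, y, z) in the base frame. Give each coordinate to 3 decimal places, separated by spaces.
after link 1: o_1 = (-1.0000, 0.0000, 4.0000)
after link 2: o_2 = (-1.0000, -1.0000, 4.0000)
after link 3: o_3 = (-0.2990, -3.5981, 8.2141)
after link 4: o_4 = (1.4510, -3.0981, 12.9772)
after link 5: o_5 = (5.1830, -3.0981, 15.4413)
after link 6: o_6 = (6.6830, -8.0981, 18.0394)

6.683 -8.098 18.039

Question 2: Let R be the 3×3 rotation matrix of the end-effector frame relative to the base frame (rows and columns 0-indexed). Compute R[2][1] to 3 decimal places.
End-effector y-axis (col 1 of R) = (0.8660,-0.0000,-0.5000)
R[2][1] = -0.5000

-0.500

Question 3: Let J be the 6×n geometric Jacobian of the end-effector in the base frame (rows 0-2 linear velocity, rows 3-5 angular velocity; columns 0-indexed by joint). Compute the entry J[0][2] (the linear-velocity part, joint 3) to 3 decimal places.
6.147

axis z_2 = (0.5000,-0.0000,0.8660); lever o_n−o_2 = (7.6830,-7.0981,14.0394)
cross product → J_v[:, 2] = (6.1471,-0.3660,-3.5490)
J_ω[:, 2] = z_2
entry J[0][2] = 6.1471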